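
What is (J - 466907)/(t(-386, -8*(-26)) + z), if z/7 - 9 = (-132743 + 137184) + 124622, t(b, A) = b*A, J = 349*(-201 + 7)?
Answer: -534613/823216 ≈ -0.64942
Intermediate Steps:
J = -67706 (J = 349*(-194) = -67706)
t(b, A) = A*b
z = 903504 (z = 63 + 7*((-132743 + 137184) + 124622) = 63 + 7*(4441 + 124622) = 63 + 7*129063 = 63 + 903441 = 903504)
(J - 466907)/(t(-386, -8*(-26)) + z) = (-67706 - 466907)/(-8*(-26)*(-386) + 903504) = -534613/(208*(-386) + 903504) = -534613/(-80288 + 903504) = -534613/823216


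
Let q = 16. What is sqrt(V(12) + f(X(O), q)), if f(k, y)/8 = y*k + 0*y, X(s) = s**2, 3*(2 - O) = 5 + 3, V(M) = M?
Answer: 2*sqrt(155)/3 ≈ 8.2999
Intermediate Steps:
O = -2/3 (O = 2 - (5 + 3)/3 = 2 - 1/3*8 = 2 - 8/3 = -2/3 ≈ -0.66667)
f(k, y) = 8*k*y (f(k, y) = 8*(y*k + 0*y) = 8*(k*y + 0) = 8*(k*y) = 8*k*y)
sqrt(V(12) + f(X(O), q)) = sqrt(12 + 8*(-2/3)**2*16) = sqrt(12 + 8*(4/9)*16) = sqrt(12 + 512/9) = sqrt(620/9) = 2*sqrt(155)/3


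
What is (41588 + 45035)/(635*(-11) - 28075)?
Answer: -86623/35060 ≈ -2.4707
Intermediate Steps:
(41588 + 45035)/(635*(-11) - 28075) = 86623/(-6985 - 28075) = 86623/(-35060) = 86623*(-1/35060) = -86623/35060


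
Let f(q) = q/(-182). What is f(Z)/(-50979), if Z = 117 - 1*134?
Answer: -17/9278178 ≈ -1.8323e-6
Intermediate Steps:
Z = -17 (Z = 117 - 134 = -17)
f(q) = -q/182 (f(q) = q*(-1/182) = -q/182)
f(Z)/(-50979) = -1/182*(-17)/(-50979) = (17/182)*(-1/50979) = -17/9278178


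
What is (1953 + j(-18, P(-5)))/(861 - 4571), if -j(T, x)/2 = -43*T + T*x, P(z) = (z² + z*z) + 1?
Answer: -2241/3710 ≈ -0.60404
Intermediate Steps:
P(z) = 1 + 2*z² (P(z) = (z² + z²) + 1 = 2*z² + 1 = 1 + 2*z²)
j(T, x) = 86*T - 2*T*x (j(T, x) = -2*(-43*T + T*x) = 86*T - 2*T*x)
(1953 + j(-18, P(-5)))/(861 - 4571) = (1953 + 2*(-18)*(43 - (1 + 2*(-5)²)))/(861 - 4571) = (1953 + 2*(-18)*(43 - (1 + 2*25)))/(-3710) = (1953 + 2*(-18)*(43 - (1 + 50)))*(-1/3710) = (1953 + 2*(-18)*(43 - 1*51))*(-1/3710) = (1953 + 2*(-18)*(43 - 51))*(-1/3710) = (1953 + 2*(-18)*(-8))*(-1/3710) = (1953 + 288)*(-1/3710) = 2241*(-1/3710) = -2241/3710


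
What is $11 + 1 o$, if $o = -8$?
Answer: $3$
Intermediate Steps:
$11 + 1 o = 11 + 1 \left(-8\right) = 11 - 8 = 3$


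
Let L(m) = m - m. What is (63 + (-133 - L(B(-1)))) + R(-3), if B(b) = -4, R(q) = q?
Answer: -73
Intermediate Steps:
L(m) = 0
(63 + (-133 - L(B(-1)))) + R(-3) = (63 + (-133 - 1*0)) - 3 = (63 + (-133 + 0)) - 3 = (63 - 133) - 3 = -70 - 3 = -73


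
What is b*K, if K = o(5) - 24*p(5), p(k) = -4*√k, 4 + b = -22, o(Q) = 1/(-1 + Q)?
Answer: -13/2 - 2496*√5 ≈ -5587.7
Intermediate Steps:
b = -26 (b = -4 - 22 = -26)
K = ¼ + 96*√5 (K = 1/(-1 + 5) - (-96)*√5 = 1/4 + 96*√5 = ¼ + 96*√5 ≈ 214.91)
b*K = -26*(¼ + 96*√5) = -13/2 - 2496*√5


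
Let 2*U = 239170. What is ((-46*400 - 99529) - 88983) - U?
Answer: -326497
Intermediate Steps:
U = 119585 (U = (½)*239170 = 119585)
((-46*400 - 99529) - 88983) - U = ((-46*400 - 99529) - 88983) - 1*119585 = ((-18400 - 99529) - 88983) - 119585 = (-117929 - 88983) - 119585 = -206912 - 119585 = -326497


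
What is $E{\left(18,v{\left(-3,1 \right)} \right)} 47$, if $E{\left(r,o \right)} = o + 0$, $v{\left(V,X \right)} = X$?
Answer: $47$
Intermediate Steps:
$E{\left(r,o \right)} = o$
$E{\left(18,v{\left(-3,1 \right)} \right)} 47 = 1 \cdot 47 = 47$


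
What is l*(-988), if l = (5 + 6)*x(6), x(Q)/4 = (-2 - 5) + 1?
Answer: 260832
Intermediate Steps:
x(Q) = -24 (x(Q) = 4*((-2 - 5) + 1) = 4*(-7 + 1) = 4*(-6) = -24)
l = -264 (l = (5 + 6)*(-24) = 11*(-24) = -264)
l*(-988) = -264*(-988) = 260832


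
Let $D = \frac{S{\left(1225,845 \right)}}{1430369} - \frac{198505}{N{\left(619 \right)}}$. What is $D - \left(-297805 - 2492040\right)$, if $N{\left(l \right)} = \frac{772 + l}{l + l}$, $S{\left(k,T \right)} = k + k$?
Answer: $\frac{5199284333958595}{1989643279} \approx 2.6132 \cdot 10^{6}$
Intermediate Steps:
$S{\left(k,T \right)} = 2 k$
$N{\left(l \right)} = \frac{772 + l}{2 l}$
$D = - \frac{351512019743160}{1989643279}$ ($D = \frac{2 \cdot 1225}{1430369} - \frac{198505}{\frac{1}{2} \cdot \frac{1}{619} \left(772 + 619\right)} = 2450 \cdot \frac{1}{1430369} - \frac{198505}{\frac{1}{2} \cdot \frac{1}{619} \cdot 1391} = \frac{2450}{1430369} - \frac{198505}{\frac{1391}{1238}} = \frac{2450}{1430369} - \frac{245749190}{1391} = - \frac{351512019743160}{1989643279} \approx -1.7667 \cdot 10^{5}$)
$D - \left(-297805 - 2492040\right) = - \frac{351512019743160}{1989643279} - \left(-297805 - 2492040\right) = - \frac{351512019743160}{1989643279} - -2789845 = - \frac{351512019743160}{1989643279} + 2789845 = \frac{5199284333958595}{1989643279}$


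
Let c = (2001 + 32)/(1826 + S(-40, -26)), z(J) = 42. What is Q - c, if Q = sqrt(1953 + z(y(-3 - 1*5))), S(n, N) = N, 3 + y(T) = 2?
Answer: -2033/1800 + sqrt(1995) ≈ 43.536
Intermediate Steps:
y(T) = -1 (y(T) = -3 + 2 = -1)
Q = sqrt(1995) (Q = sqrt(1953 + 42) = sqrt(1995) ≈ 44.665)
c = 2033/1800 (c = (2001 + 32)/(1826 - 26) = 2033/1800 ≈ 1.1294)
Q - c = sqrt(1995) - 1*2033/1800 = sqrt(1995) - 2033/1800 = -2033/1800 + sqrt(1995)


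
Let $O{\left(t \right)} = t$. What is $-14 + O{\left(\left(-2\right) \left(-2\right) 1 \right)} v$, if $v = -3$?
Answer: $-26$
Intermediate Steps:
$-14 + O{\left(\left(-2\right) \left(-2\right) 1 \right)} v = -14 + \left(-2\right) \left(-2\right) 1 \left(-3\right) = -14 + 4 \cdot 1 \left(-3\right) = -14 + 4 \left(-3\right) = -14 - 12 = -26$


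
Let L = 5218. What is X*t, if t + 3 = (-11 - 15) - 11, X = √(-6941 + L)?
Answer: -40*I*√1723 ≈ -1660.4*I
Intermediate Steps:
X = I*√1723 (X = √(-6941 + 5218) = √(-1723) = I*√1723 ≈ 41.509*I)
t = -40 (t = -3 + ((-11 - 15) - 11) = -3 + (-26 - 11) = -3 - 37 = -40)
X*t = (I*√1723)*(-40) = -40*I*√1723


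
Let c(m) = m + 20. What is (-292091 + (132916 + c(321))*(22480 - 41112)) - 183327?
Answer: -2483319842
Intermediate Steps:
c(m) = 20 + m
(-292091 + (132916 + c(321))*(22480 - 41112)) - 183327 = (-292091 + (132916 + (20 + 321))*(22480 - 41112)) - 183327 = (-292091 + (132916 + 341)*(-18632)) - 183327 = (-292091 + 133257*(-18632)) - 183327 = (-292091 - 2482844424) - 183327 = -2483136515 - 183327 = -2483319842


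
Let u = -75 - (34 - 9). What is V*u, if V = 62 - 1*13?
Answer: -4900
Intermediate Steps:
u = -100 (u = -75 - 1*25 = -75 - 25 = -100)
V = 49 (V = 62 - 13 = 49)
V*u = 49*(-100) = -4900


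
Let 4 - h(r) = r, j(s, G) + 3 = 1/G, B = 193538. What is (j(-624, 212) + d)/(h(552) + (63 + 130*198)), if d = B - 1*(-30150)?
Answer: 47421221/5354060 ≈ 8.8571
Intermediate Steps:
j(s, G) = -3 + 1/G
h(r) = 4 - r
d = 223688 (d = 193538 - 1*(-30150) = 193538 + 30150 = 223688)
(j(-624, 212) + d)/(h(552) + (63 + 130*198)) = ((-3 + 1/212) + 223688)/((4 - 1*552) + (63 + 130*198)) = ((-3 + 1/212) + 223688)/((4 - 552) + (63 + 25740)) = (-635/212 + 223688)/(-548 + 25803) = (47421221/212)/25255 = (47421221/212)*(1/25255) = 47421221/5354060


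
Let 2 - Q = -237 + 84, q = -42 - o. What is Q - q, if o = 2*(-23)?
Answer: 151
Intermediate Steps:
o = -46
q = 4 (q = -42 - 1*(-46) = -42 + 46 = 4)
Q = 155 (Q = 2 - (-237 + 84) = 2 - 1*(-153) = 2 + 153 = 155)
Q - q = 155 - 1*4 = 155 - 4 = 151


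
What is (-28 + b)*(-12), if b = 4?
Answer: 288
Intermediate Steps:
(-28 + b)*(-12) = (-28 + 4)*(-12) = -24*(-12) = 288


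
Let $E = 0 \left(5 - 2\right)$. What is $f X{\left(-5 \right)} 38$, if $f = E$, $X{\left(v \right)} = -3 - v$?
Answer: $0$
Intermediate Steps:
$E = 0$ ($E = 0 \cdot 3 = 0$)
$f = 0$
$f X{\left(-5 \right)} 38 = 0 \left(-3 - -5\right) 38 = 0 \left(-3 + 5\right) 38 = 0 \cdot 2 \cdot 38 = 0 \cdot 38 = 0$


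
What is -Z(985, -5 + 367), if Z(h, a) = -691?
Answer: 691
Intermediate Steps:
-Z(985, -5 + 367) = -1*(-691) = 691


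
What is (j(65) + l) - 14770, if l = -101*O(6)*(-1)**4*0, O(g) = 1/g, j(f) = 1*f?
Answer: -14705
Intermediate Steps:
j(f) = f
O(g) = 1/g
l = 0 (l = -101*(-1)**4/6*0 = -101*(1/6)*1*0 = -101*0/6 = -101*0 = 0)
(j(65) + l) - 14770 = (65 + 0) - 14770 = 65 - 14770 = -14705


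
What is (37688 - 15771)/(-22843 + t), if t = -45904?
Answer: -3131/9821 ≈ -0.31881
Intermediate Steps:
(37688 - 15771)/(-22843 + t) = (37688 - 15771)/(-22843 - 45904) = 21917/(-68747) = 21917*(-1/68747) = -3131/9821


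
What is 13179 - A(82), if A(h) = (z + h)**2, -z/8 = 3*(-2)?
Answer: -3721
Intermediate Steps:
z = 48 (z = -24*(-2) = -8*(-6) = 48)
A(h) = (48 + h)**2
13179 - A(82) = 13179 - (48 + 82)**2 = 13179 - 1*130**2 = 13179 - 1*16900 = 13179 - 16900 = -3721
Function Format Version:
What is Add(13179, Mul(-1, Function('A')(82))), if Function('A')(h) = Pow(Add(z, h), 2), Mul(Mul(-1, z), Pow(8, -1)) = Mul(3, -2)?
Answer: -3721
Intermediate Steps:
z = 48 (z = Mul(-8, Mul(3, -2)) = Mul(-8, -6) = 48)
Function('A')(h) = Pow(Add(48, h), 2)
Add(13179, Mul(-1, Function('A')(82))) = Add(13179, Mul(-1, Pow(Add(48, 82), 2))) = Add(13179, Mul(-1, Pow(130, 2))) = Add(13179, Mul(-1, 16900)) = Add(13179, -16900) = -3721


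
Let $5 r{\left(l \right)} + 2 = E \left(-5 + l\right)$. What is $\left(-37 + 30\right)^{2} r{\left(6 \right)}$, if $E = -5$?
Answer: $- \frac{343}{5} \approx -68.6$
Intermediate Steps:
$r{\left(l \right)} = \frac{23}{5} - l$ ($r{\left(l \right)} = - \frac{2}{5} + \frac{\left(-5\right) \left(-5 + l\right)}{5} = - \frac{2}{5} + \frac{25 - 5 l}{5} = - \frac{2}{5} - \left(-5 + l\right) = \frac{23}{5} - l$)
$\left(-37 + 30\right)^{2} r{\left(6 \right)} = \left(-37 + 30\right)^{2} \left(\frac{23}{5} - 6\right) = \left(-7\right)^{2} \left(\frac{23}{5} - 6\right) = 49 \left(- \frac{7}{5}\right) = - \frac{343}{5}$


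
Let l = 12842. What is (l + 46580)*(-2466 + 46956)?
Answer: 2643684780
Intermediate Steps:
(l + 46580)*(-2466 + 46956) = (12842 + 46580)*(-2466 + 46956) = 59422*44490 = 2643684780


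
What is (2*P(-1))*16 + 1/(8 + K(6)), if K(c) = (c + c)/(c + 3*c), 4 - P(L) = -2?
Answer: 3266/17 ≈ 192.12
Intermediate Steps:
P(L) = 6 (P(L) = 4 - 1*(-2) = 4 + 2 = 6)
K(c) = ½ (K(c) = (2*c)/((4*c)) = (2*c)*(1/(4*c)) = ½)
(2*P(-1))*16 + 1/(8 + K(6)) = (2*6)*16 + 1/(8 + ½) = 12*16 + 1/(17/2) = 192 + 2/17 = 3266/17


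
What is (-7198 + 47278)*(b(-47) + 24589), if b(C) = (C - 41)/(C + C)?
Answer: 46321538160/47 ≈ 9.8556e+8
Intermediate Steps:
b(C) = (-41 + C)/(2*C) (b(C) = (-41 + C)/((2*C)) = (-41 + C)*(1/(2*C)) = (-41 + C)/(2*C))
(-7198 + 47278)*(b(-47) + 24589) = (-7198 + 47278)*((½)*(-41 - 47)/(-47) + 24589) = 40080*((½)*(-1/47)*(-88) + 24589) = 40080*(44/47 + 24589) = 40080*(1155727/47) = 46321538160/47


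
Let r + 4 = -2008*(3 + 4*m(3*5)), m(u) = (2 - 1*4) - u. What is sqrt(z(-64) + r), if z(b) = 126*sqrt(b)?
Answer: 2*sqrt(32629 + 252*I) ≈ 361.27 + 1.3951*I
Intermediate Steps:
m(u) = -2 - u (m(u) = (2 - 4) - u = -2 - u)
r = 130516 (r = -4 - 2008*(3 + 4*(-2 - 3*5)) = -4 - 2008*(3 + 4*(-2 - 1*15)) = -4 - 2008*(3 + 4*(-2 - 15)) = -4 - 2008*(3 + 4*(-17)) = -4 - 2008*(3 - 68) = -4 - 2008*(-65) = -4 + 130520 = 130516)
sqrt(z(-64) + r) = sqrt(126*sqrt(-64) + 130516) = sqrt(126*(8*I) + 130516) = sqrt(1008*I + 130516) = sqrt(130516 + 1008*I)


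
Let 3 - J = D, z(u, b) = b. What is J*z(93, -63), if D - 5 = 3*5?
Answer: 1071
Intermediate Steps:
D = 20 (D = 5 + 3*5 = 5 + 15 = 20)
J = -17 (J = 3 - 1*20 = 3 - 20 = -17)
J*z(93, -63) = -17*(-63) = 1071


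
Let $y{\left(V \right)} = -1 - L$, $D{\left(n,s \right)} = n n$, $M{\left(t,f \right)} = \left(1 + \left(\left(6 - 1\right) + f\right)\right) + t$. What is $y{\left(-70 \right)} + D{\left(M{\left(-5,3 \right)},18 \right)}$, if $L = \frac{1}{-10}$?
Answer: $\frac{151}{10} \approx 15.1$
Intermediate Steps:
$L = - \frac{1}{10} \approx -0.1$
$M{\left(t,f \right)} = 6 + f + t$ ($M{\left(t,f \right)} = \left(1 + \left(5 + f\right)\right) + t = \left(6 + f\right) + t = 6 + f + t$)
$D{\left(n,s \right)} = n^{2}$
$y{\left(V \right)} = - \frac{9}{10}$ ($y{\left(V \right)} = -1 - - \frac{1}{10} = -1 + \frac{1}{10} = - \frac{9}{10}$)
$y{\left(-70 \right)} + D{\left(M{\left(-5,3 \right)},18 \right)} = - \frac{9}{10} + \left(6 + 3 - 5\right)^{2} = - \frac{9}{10} + 4^{2} = - \frac{9}{10} + 16 = \frac{151}{10}$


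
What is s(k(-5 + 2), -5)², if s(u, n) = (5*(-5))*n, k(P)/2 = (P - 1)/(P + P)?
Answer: 15625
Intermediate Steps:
k(P) = (-1 + P)/P (k(P) = 2*((P - 1)/(P + P)) = 2*((-1 + P)/((2*P))) = 2*((-1 + P)*(1/(2*P))) = 2*((-1 + P)/(2*P)) = (-1 + P)/P)
s(u, n) = -25*n
s(k(-5 + 2), -5)² = (-25*(-5))² = 125² = 15625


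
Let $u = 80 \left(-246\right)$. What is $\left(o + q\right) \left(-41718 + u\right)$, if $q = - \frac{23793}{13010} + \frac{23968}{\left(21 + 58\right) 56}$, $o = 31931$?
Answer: $- \frac{1007604147424977}{513895} \approx -1.9607 \cdot 10^{9}$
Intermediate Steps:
$q = \frac{3688633}{1027790}$ ($q = \left(-23793\right) \frac{1}{13010} + \frac{23968}{79 \cdot 56} = - \frac{23793}{13010} + \frac{23968}{4424} = - \frac{23793}{13010} + 23968 \cdot \frac{1}{4424} = - \frac{23793}{13010} + \frac{428}{79} = \frac{3688633}{1027790} \approx 3.5889$)
$u = -19680$
$\left(o + q\right) \left(-41718 + u\right) = \left(31931 + \frac{3688633}{1027790}\right) \left(-41718 - 19680\right) = \frac{32822051123}{1027790} \left(-61398\right) = - \frac{1007604147424977}{513895}$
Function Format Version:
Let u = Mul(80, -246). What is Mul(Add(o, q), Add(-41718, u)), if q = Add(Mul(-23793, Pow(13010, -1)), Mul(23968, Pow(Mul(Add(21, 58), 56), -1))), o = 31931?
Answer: Rational(-1007604147424977, 513895) ≈ -1.9607e+9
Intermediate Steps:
q = Rational(3688633, 1027790) (q = Add(Mul(-23793, Rational(1, 13010)), Mul(23968, Pow(Mul(79, 56), -1))) = Add(Rational(-23793, 13010), Mul(23968, Pow(4424, -1))) = Add(Rational(-23793, 13010), Mul(23968, Rational(1, 4424))) = Add(Rational(-23793, 13010), Rational(428, 79)) = Rational(3688633, 1027790) ≈ 3.5889)
u = -19680
Mul(Add(o, q), Add(-41718, u)) = Mul(Add(31931, Rational(3688633, 1027790)), Add(-41718, -19680)) = Mul(Rational(32822051123, 1027790), -61398) = Rational(-1007604147424977, 513895)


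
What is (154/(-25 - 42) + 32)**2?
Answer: 3960100/4489 ≈ 882.18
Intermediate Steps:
(154/(-25 - 42) + 32)**2 = (154/(-67) + 32)**2 = (154*(-1/67) + 32)**2 = (-154/67 + 32)**2 = (1990/67)**2 = 3960100/4489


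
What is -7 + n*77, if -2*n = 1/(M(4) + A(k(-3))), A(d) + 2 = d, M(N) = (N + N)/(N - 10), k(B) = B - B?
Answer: 91/20 ≈ 4.5500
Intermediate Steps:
k(B) = 0
M(N) = 2*N/(-10 + N) (M(N) = (2*N)/(-10 + N) = 2*N/(-10 + N))
A(d) = -2 + d
n = 3/20 (n = -1/(2*(2*4/(-10 + 4) + (-2 + 0))) = -1/(2*(2*4/(-6) - 2)) = -1/(2*(2*4*(-1/6) - 2)) = -1/(2*(-4/3 - 2)) = -1/(2*(-10/3)) = -1/2*(-3/10) = 3/20 ≈ 0.15000)
-7 + n*77 = -7 + (3/20)*77 = -7 + 231/20 = 91/20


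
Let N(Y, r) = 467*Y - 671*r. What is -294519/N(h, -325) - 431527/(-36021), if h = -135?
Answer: 56290761911/5584335630 ≈ 10.080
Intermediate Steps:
N(Y, r) = -671*r + 467*Y
-294519/N(h, -325) - 431527/(-36021) = -294519/(-671*(-325) + 467*(-135)) - 431527/(-36021) = -294519/(218075 - 63045) - 431527*(-1/36021) = -294519/155030 + 431527/36021 = 56290761911/5584335630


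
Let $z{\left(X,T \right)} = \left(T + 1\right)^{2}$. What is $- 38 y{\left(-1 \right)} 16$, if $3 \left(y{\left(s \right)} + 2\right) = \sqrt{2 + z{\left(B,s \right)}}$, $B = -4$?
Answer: $1216 - \frac{608 \sqrt{2}}{3} \approx 929.39$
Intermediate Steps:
$z{\left(X,T \right)} = \left(1 + T\right)^{2}$
$y{\left(s \right)} = -2 + \frac{\sqrt{2 + \left(1 + s\right)^{2}}}{3}$
$- 38 y{\left(-1 \right)} 16 = - 38 \left(-2 + \frac{\sqrt{2 + \left(1 - 1\right)^{2}}}{3}\right) 16 = - 38 \left(-2 + \frac{\sqrt{2 + 0^{2}}}{3}\right) 16 = - 38 \left(-2 + \frac{\sqrt{2 + 0}}{3}\right) 16 = - 38 \left(-2 + \frac{\sqrt{2}}{3}\right) 16 = \left(76 - \frac{38 \sqrt{2}}{3}\right) 16 = 1216 - \frac{608 \sqrt{2}}{3}$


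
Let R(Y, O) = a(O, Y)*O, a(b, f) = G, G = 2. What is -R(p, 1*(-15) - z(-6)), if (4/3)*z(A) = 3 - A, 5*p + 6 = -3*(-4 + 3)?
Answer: 87/2 ≈ 43.500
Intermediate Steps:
a(b, f) = 2
p = -⅗ (p = -6/5 + (-3*(-4 + 3))/5 = -6/5 + (-3*(-1))/5 = -6/5 + (⅕)*3 = -6/5 + ⅗ = -⅗ ≈ -0.60000)
z(A) = 9/4 - 3*A/4 (z(A) = 3*(3 - A)/4 = 9/4 - 3*A/4)
R(Y, O) = 2*O
-R(p, 1*(-15) - z(-6)) = -2*(1*(-15) - (9/4 - ¾*(-6))) = -2*(-15 - (9/4 + 9/2)) = -2*(-15 - 1*27/4) = -2*(-15 - 27/4) = -2*(-87)/4 = -1*(-87/2) = 87/2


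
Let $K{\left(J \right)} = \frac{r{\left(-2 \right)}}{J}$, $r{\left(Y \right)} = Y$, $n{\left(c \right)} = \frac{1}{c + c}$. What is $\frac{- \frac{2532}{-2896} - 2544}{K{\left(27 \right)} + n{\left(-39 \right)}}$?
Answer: $\frac{646269273}{22082} \approx 29267.0$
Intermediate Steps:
$n{\left(c \right)} = \frac{1}{2 c}$
$K{\left(J \right)} = - \frac{2}{J}$
$\frac{- \frac{2532}{-2896} - 2544}{K{\left(27 \right)} + n{\left(-39 \right)}} = \frac{- \frac{2532}{-2896} - 2544}{- \frac{2}{27} + \frac{1}{2 \left(-39\right)}} = \frac{\left(-2532\right) \left(- \frac{1}{2896}\right) - 2544}{\left(-2\right) \frac{1}{27} + \frac{1}{2} \left(- \frac{1}{39}\right)} = \frac{\frac{633}{724} - 2544}{- \frac{2}{27} - \frac{1}{78}} = - \frac{1841223}{724 \left(- \frac{61}{702}\right)} = \left(- \frac{1841223}{724}\right) \left(- \frac{702}{61}\right) = \frac{646269273}{22082}$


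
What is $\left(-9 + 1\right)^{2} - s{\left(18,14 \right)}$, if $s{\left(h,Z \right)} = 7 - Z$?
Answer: $71$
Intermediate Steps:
$\left(-9 + 1\right)^{2} - s{\left(18,14 \right)} = \left(-9 + 1\right)^{2} - \left(7 - 14\right) = \left(-8\right)^{2} - \left(7 - 14\right) = 64 - -7 = 64 + 7 = 71$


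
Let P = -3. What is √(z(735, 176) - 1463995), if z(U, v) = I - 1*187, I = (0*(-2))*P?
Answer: I*√1464182 ≈ 1210.0*I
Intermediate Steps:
I = 0 (I = (0*(-2))*(-3) = 0*(-3) = 0)
z(U, v) = -187 (z(U, v) = 0 - 1*187 = 0 - 187 = -187)
√(z(735, 176) - 1463995) = √(-187 - 1463995) = √(-1464182) = I*√1464182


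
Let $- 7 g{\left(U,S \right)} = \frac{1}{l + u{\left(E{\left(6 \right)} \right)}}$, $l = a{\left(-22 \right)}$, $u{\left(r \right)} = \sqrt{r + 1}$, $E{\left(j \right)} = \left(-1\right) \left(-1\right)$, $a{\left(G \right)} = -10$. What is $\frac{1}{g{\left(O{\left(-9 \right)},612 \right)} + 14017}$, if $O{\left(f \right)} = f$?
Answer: $\frac{67309704}{943481102159} - \frac{7 \sqrt{2}}{943481102159} \approx 7.1342 \cdot 10^{-5}$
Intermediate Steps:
$E{\left(j \right)} = 1$
$u{\left(r \right)} = \sqrt{1 + r}$
$l = -10$
$g{\left(U,S \right)} = - \frac{1}{7 \left(-10 + \sqrt{2}\right)}$ ($g{\left(U,S \right)} = - \frac{1}{7 \left(-10 + \sqrt{1 + 1}\right)} = - \frac{1}{7 \left(-10 + \sqrt{2}\right)}$)
$\frac{1}{g{\left(O{\left(-9 \right)},612 \right)} + 14017} = \frac{1}{\left(\frac{5}{343} + \frac{\sqrt{2}}{686}\right) + 14017} = \frac{1}{\frac{4807836}{343} + \frac{\sqrt{2}}{686}}$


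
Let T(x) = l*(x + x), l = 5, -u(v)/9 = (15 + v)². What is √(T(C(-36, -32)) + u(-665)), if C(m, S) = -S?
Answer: 2*I*√950545 ≈ 1949.9*I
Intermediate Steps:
u(v) = -9*(15 + v)²
T(x) = 10*x (T(x) = 5*(x + x) = 5*(2*x) = 10*x)
√(T(C(-36, -32)) + u(-665)) = √(10*(-1*(-32)) - 9*(15 - 665)²) = √(10*32 - 9*(-650)²) = √(320 - 9*422500) = √(320 - 3802500) = √(-3802180) = 2*I*√950545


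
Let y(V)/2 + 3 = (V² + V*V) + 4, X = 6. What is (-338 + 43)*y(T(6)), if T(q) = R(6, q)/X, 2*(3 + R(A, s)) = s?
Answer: -590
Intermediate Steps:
R(A, s) = -3 + s/2
T(q) = -½ + q/12 (T(q) = (-3 + q/2)/6 = (-3 + q/2)*(⅙) = -½ + q/12)
y(V) = 2 + 4*V² (y(V) = -6 + 2*((V² + V*V) + 4) = -6 + 2*((V² + V²) + 4) = -6 + 2*(2*V² + 4) = -6 + 2*(4 + 2*V²) = -6 + (8 + 4*V²) = 2 + 4*V²)
(-338 + 43)*y(T(6)) = (-338 + 43)*(2 + 4*(-½ + (1/12)*6)²) = -295*(2 + 4*(-½ + ½)²) = -295*(2 + 4*0²) = -295*(2 + 4*0) = -295*(2 + 0) = -295*2 = -590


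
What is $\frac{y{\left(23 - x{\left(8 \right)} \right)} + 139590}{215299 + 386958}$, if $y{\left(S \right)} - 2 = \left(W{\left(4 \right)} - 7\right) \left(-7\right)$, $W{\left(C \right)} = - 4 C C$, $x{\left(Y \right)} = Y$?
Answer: $\frac{140089}{602257} \approx 0.23261$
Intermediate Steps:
$W{\left(C \right)} = - 4 C^{2}$
$y{\left(S \right)} = 499$ ($y{\left(S \right)} = 2 + \left(- 4 \cdot 4^{2} - 7\right) \left(-7\right) = 2 + \left(\left(-4\right) 16 - 7\right) \left(-7\right) = 2 + \left(-64 - 7\right) \left(-7\right) = 2 - -497 = 2 + 497 = 499$)
$\frac{y{\left(23 - x{\left(8 \right)} \right)} + 139590}{215299 + 386958} = \frac{499 + 139590}{215299 + 386958} = \frac{140089}{602257}$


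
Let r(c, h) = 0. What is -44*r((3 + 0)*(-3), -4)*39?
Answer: 0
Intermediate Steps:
-44*r((3 + 0)*(-3), -4)*39 = -44*0*39 = 0*39 = 0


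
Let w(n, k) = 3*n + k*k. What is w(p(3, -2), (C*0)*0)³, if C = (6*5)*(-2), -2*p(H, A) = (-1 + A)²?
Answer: -19683/8 ≈ -2460.4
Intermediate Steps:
p(H, A) = -(-1 + A)²/2
C = -60 (C = 30*(-2) = -60)
w(n, k) = k² + 3*n (w(n, k) = 3*n + k² = k² + 3*n)
w(p(3, -2), (C*0)*0)³ = ((-60*0*0)² + 3*(-(-1 - 2)²/2))³ = ((0*0)² + 3*(-½*(-3)²))³ = (0² + 3*(-½*9))³ = (0 + 3*(-9/2))³ = (0 - 27/2)³ = (-27/2)³ = -19683/8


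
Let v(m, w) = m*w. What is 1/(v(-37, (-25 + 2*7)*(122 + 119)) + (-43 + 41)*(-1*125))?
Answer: 1/98337 ≈ 1.0169e-5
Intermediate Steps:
1/(v(-37, (-25 + 2*7)*(122 + 119)) + (-43 + 41)*(-1*125)) = 1/(-37*(-25 + 2*7)*(122 + 119) + (-43 + 41)*(-1*125)) = 1/(-37*(-25 + 14)*241 - 2*(-125)) = 1/(-(-407)*241 + 250) = 1/(-37*(-2651) + 250) = 1/(98087 + 250) = 1/98337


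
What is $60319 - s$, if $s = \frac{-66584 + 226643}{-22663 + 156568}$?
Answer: $\frac{2692285212}{44635} \approx 60318.0$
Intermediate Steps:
$s = \frac{53353}{44635}$ ($s = \frac{160059}{133905} = 160059 \cdot \frac{1}{133905} = \frac{53353}{44635} \approx 1.1953$)
$60319 - s = 60319 - \frac{53353}{44635} = \frac{2692285212}{44635}$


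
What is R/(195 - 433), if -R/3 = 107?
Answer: 321/238 ≈ 1.3487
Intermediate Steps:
R = -321 (R = -3*107 = -321)
R/(195 - 433) = -321/(195 - 433) = -321/(-238) = -321*(-1/238) = 321/238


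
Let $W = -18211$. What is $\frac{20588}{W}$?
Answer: $- \frac{20588}{18211} \approx -1.1305$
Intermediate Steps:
$\frac{20588}{W} = \frac{20588}{-18211} = 20588 \left(- \frac{1}{18211}\right) = - \frac{20588}{18211}$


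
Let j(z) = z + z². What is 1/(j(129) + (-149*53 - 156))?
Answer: 1/8717 ≈ 0.00011472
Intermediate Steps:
1/(j(129) + (-149*53 - 156)) = 1/(129*(1 + 129) + (-149*53 - 156)) = 1/(129*130 + (-7897 - 156)) = 1/(16770 - 8053) = 1/8717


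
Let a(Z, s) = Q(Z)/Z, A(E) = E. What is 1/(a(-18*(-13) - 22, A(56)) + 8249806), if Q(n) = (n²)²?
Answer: 1/17777934 ≈ 5.6250e-8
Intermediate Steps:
Q(n) = n⁴
a(Z, s) = Z³ (a(Z, s) = Z⁴/Z = Z³)
1/(a(-18*(-13) - 22, A(56)) + 8249806) = 1/((-18*(-13) - 22)³ + 8249806) = 1/((234 - 22)³ + 8249806) = 1/(212³ + 8249806) = 1/(9528128 + 8249806) = 1/17777934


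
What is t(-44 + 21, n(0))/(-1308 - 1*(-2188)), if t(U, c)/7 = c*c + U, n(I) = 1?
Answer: -7/40 ≈ -0.17500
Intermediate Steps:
t(U, c) = 7*U + 7*c² (t(U, c) = 7*(c*c + U) = 7*(c² + U) = 7*(U + c²) = 7*U + 7*c²)
t(-44 + 21, n(0))/(-1308 - 1*(-2188)) = (7*(-44 + 21) + 7*1²)/(-1308 - 1*(-2188)) = (7*(-23) + 7*1)/(-1308 + 2188) = (-161 + 7)/880 = -154*1/880 = -7/40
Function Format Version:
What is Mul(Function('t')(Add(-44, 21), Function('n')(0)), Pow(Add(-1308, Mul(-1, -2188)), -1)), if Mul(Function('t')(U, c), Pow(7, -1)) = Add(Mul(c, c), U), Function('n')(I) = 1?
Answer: Rational(-7, 40) ≈ -0.17500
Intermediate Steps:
Function('t')(U, c) = Add(Mul(7, U), Mul(7, Pow(c, 2))) (Function('t')(U, c) = Mul(7, Add(Mul(c, c), U)) = Mul(7, Add(Pow(c, 2), U)) = Mul(7, Add(U, Pow(c, 2))) = Add(Mul(7, U), Mul(7, Pow(c, 2))))
Mul(Function('t')(Add(-44, 21), Function('n')(0)), Pow(Add(-1308, Mul(-1, -2188)), -1)) = Mul(Add(Mul(7, Add(-44, 21)), Mul(7, Pow(1, 2))), Pow(Add(-1308, Mul(-1, -2188)), -1)) = Mul(Add(Mul(7, -23), Mul(7, 1)), Pow(Add(-1308, 2188), -1)) = Mul(Add(-161, 7), Pow(880, -1)) = Mul(-154, Rational(1, 880)) = Rational(-7, 40)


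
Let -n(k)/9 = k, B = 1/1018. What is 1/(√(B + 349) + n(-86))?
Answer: 787932/609504085 - √361678094/609504085 ≈ 0.0012615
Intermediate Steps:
B = 1/1018 ≈ 0.00098232
n(k) = -9*k
1/(√(B + 349) + n(-86)) = 1/(√(1/1018 + 349) - 9*(-86)) = 1/(√(355283/1018) + 774) = 1/(√361678094/1018 + 774) = 1/(774 + √361678094/1018)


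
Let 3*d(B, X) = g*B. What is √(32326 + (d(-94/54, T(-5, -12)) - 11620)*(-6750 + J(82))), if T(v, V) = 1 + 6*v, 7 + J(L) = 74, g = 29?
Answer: √6301900595/9 ≈ 8820.5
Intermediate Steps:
J(L) = 67 (J(L) = -7 + 74 = 67)
d(B, X) = 29*B/3 (d(B, X) = (29*B)/3 = 29*B/3)
√(32326 + (d(-94/54, T(-5, -12)) - 11620)*(-6750 + J(82))) = √(32326 + (29*(-94/54)/3 - 11620)*(-6750 + 67)) = √(32326 + (29*(-94*1/54)/3 - 11620)*(-6683)) = √(32326 + ((29/3)*(-47/27) - 11620)*(-6683)) = √(32326 + (-1363/81 - 11620)*(-6683)) = √(32326 - 942583/81*(-6683)) = √(32326 + 6299282189/81) = √(6301900595/81) = √6301900595/9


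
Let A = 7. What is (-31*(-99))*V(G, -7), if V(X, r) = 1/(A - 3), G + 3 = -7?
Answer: 3069/4 ≈ 767.25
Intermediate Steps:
G = -10 (G = -3 - 7 = -10)
V(X, r) = ¼ (V(X, r) = 1/(7 - 3) = 1/4 = ¼)
(-31*(-99))*V(G, -7) = -31*(-99)*(¼) = 3069*(¼) = 3069/4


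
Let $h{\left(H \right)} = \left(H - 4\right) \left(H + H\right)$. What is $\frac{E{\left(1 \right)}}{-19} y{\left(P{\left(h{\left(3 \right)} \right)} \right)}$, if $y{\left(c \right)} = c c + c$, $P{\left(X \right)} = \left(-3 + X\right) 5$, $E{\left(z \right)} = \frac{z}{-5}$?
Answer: $\frac{396}{19} \approx 20.842$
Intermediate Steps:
$E{\left(z \right)} = - \frac{z}{5}$ ($E{\left(z \right)} = z \left(- \frac{1}{5}\right) = - \frac{z}{5}$)
$h{\left(H \right)} = 2 H \left(-4 + H\right)$ ($h{\left(H \right)} = \left(-4 + H\right) 2 H = 2 H \left(-4 + H\right)$)
$P{\left(X \right)} = -15 + 5 X$
$y{\left(c \right)} = c + c^{2}$ ($y{\left(c \right)} = c^{2} + c = c + c^{2}$)
$\frac{E{\left(1 \right)}}{-19} y{\left(P{\left(h{\left(3 \right)} \right)} \right)} = \frac{\left(- \frac{1}{5}\right) 1}{-19} \left(-15 + 5 \cdot 2 \cdot 3 \left(-4 + 3\right)\right) \left(1 + \left(-15 + 5 \cdot 2 \cdot 3 \left(-4 + 3\right)\right)\right) = \left(- \frac{1}{5}\right) \left(- \frac{1}{19}\right) \left(-15 + 5 \cdot 2 \cdot 3 \left(-1\right)\right) \left(1 + \left(-15 + 5 \cdot 2 \cdot 3 \left(-1\right)\right)\right) = \frac{\left(-15 + 5 \left(-6\right)\right) \left(1 + \left(-15 + 5 \left(-6\right)\right)\right)}{95} = \frac{\left(-15 - 30\right) \left(1 - 45\right)}{95} = \frac{\left(-45\right) \left(1 - 45\right)}{95} = \frac{\left(-45\right) \left(-44\right)}{95} = \frac{1}{95} \cdot 1980 = \frac{396}{19}$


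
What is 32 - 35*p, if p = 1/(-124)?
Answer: 4003/124 ≈ 32.282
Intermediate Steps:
p = -1/124 ≈ -0.0080645
32 - 35*p = 32 - 35*(-1/124) = 32 + 35/124 = 4003/124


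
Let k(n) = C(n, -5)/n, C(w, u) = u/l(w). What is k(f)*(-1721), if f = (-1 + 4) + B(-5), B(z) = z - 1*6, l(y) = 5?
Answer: -1721/8 ≈ -215.13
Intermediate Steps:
B(z) = -6 + z (B(z) = z - 6 = -6 + z)
f = -8 (f = (-1 + 4) + (-6 - 5) = 3 - 11 = -8)
C(w, u) = u/5
k(n) = -1/n (k(n) = ((⅕)*(-5))/n = -1/n)
k(f)*(-1721) = -1/(-8)*(-1721) = -1*(-⅛)*(-1721) = (⅛)*(-1721) = -1721/8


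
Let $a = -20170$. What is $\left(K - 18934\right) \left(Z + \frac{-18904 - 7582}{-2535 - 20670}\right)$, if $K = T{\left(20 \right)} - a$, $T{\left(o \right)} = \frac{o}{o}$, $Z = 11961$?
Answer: $\frac{20198135551}{1365} \approx 1.4797 \cdot 10^{7}$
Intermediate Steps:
$T{\left(o \right)} = 1$
$K = 20171$ ($K = 1 - -20170 = 1 + 20170 = 20171$)
$\left(K - 18934\right) \left(Z + \frac{-18904 - 7582}{-2535 - 20670}\right) = \left(20171 - 18934\right) \left(11961 + \frac{-18904 - 7582}{-2535 - 20670}\right) = 1237 \left(11961 - \frac{26486}{-23205}\right) = 1237 \left(11961 - - \frac{1558}{1365}\right) = 1237 \left(11961 + \frac{1558}{1365}\right) = 1237 \cdot \frac{16328323}{1365} = \frac{20198135551}{1365}$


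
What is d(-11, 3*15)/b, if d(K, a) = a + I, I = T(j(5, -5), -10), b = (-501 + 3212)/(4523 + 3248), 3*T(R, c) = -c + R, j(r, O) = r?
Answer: 388550/2711 ≈ 143.32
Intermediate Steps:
T(R, c) = -c/3 + R/3 (T(R, c) = (-c + R)/3 = (R - c)/3 = -c/3 + R/3)
b = 2711/7771 ≈ 0.34886
I = 5 (I = -⅓*(-10) + (⅓)*5 = 10/3 + 5/3 = 5)
d(K, a) = 5 + a (d(K, a) = a + 5 = 5 + a)
d(-11, 3*15)/b = (5 + 3*15)/(2711/7771) = (5 + 45)*(7771/2711) = 50*(7771/2711) = 388550/2711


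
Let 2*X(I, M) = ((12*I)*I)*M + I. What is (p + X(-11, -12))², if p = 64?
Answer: 299532249/4 ≈ 7.4883e+7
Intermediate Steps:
X(I, M) = I/2 + 6*M*I² (X(I, M) = (((12*I)*I)*M + I)/2 = ((12*I²)*M + I)/2 = (12*M*I² + I)/2 = (I + 12*M*I²)/2 = I/2 + 6*M*I²)
(p + X(-11, -12))² = (64 + (½)*(-11)*(1 + 12*(-11)*(-12)))² = (64 + (½)*(-11)*(1 + 1584))² = (64 + (½)*(-11)*1585)² = (64 - 17435/2)² = (-17307/2)² = 299532249/4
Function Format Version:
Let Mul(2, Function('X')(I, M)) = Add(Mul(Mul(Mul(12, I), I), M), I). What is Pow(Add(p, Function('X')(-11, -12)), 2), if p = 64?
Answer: Rational(299532249, 4) ≈ 7.4883e+7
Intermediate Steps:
Function('X')(I, M) = Add(Mul(Rational(1, 2), I), Mul(6, M, Pow(I, 2))) (Function('X')(I, M) = Mul(Rational(1, 2), Add(Mul(Mul(Mul(12, I), I), M), I)) = Mul(Rational(1, 2), Add(Mul(Mul(12, Pow(I, 2)), M), I)) = Mul(Rational(1, 2), Add(Mul(12, M, Pow(I, 2)), I)) = Mul(Rational(1, 2), Add(I, Mul(12, M, Pow(I, 2)))) = Add(Mul(Rational(1, 2), I), Mul(6, M, Pow(I, 2))))
Pow(Add(p, Function('X')(-11, -12)), 2) = Pow(Add(64, Mul(Rational(1, 2), -11, Add(1, Mul(12, -11, -12)))), 2) = Pow(Add(64, Mul(Rational(1, 2), -11, Add(1, 1584))), 2) = Pow(Add(64, Mul(Rational(1, 2), -11, 1585)), 2) = Pow(Add(64, Rational(-17435, 2)), 2) = Pow(Rational(-17307, 2), 2) = Rational(299532249, 4)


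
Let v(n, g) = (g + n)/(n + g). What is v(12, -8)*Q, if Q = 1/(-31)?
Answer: -1/31 ≈ -0.032258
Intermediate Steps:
Q = -1/31 ≈ -0.032258
v(n, g) = 1 (v(n, g) = (g + n)/(g + n) = 1)
v(12, -8)*Q = 1*(-1/31) = -1/31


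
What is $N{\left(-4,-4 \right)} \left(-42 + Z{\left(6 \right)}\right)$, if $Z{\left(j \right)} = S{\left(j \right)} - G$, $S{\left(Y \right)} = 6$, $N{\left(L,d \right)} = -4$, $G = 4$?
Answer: $160$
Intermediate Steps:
$Z{\left(j \right)} = 2$ ($Z{\left(j \right)} = 6 - 4 = 2$)
$N{\left(-4,-4 \right)} \left(-42 + Z{\left(6 \right)}\right) = - 4 \left(-42 + 2\right) = \left(-4\right) \left(-40\right) = 160$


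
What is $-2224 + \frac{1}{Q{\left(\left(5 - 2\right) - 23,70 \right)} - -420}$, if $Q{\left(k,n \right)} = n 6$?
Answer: $- \frac{1868159}{840} \approx -2224.0$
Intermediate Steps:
$Q{\left(k,n \right)} = 6 n$
$-2224 + \frac{1}{Q{\left(\left(5 - 2\right) - 23,70 \right)} - -420} = -2224 + \frac{1}{6 \cdot 70 - -420} = -2224 + \frac{1}{420 + 420} = -2224 + \frac{1}{840} = - \frac{1868159}{840}$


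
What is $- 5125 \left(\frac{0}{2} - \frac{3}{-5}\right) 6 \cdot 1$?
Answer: $-18450$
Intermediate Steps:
$- 5125 \left(\frac{0}{2} - \frac{3}{-5}\right) 6 \cdot 1 = - 5125 \left(0 \cdot \frac{1}{2} - - \frac{3}{5}\right) 6 \cdot 1 = - 5125 \left(0 + \frac{3}{5}\right) 6 \cdot 1 = - 5125 \cdot \frac{3}{5} \cdot 6 \cdot 1 = - 5125 \cdot \frac{18}{5} \cdot 1 = \left(-5125\right) \frac{18}{5} = -18450$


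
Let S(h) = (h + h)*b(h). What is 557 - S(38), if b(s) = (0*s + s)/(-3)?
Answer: 4559/3 ≈ 1519.7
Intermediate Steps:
b(s) = -s/3 (b(s) = (0 + s)*(-1/3) = s*(-1/3) = -s/3)
S(h) = -2*h**2/3 (S(h) = (h + h)*(-h/3) = (2*h)*(-h/3) = -2*h**2/3)
557 - S(38) = 557 - (-2)*38**2/3 = 557 - (-2)*1444/3 = 557 - 1*(-2888/3) = 557 + 2888/3 = 4559/3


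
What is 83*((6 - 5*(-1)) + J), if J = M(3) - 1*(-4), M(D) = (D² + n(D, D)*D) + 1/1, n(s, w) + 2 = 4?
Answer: 2573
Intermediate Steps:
n(s, w) = 2 (n(s, w) = -2 + 4 = 2)
M(D) = 1 + D² + 2*D (M(D) = (D² + 2*D) + 1/1 = (D² + 2*D) + 1 = 1 + D² + 2*D)
J = 20 (J = (1 + 3² + 2*3) - 1*(-4) = (1 + 9 + 6) + 4 = 16 + 4 = 20)
83*((6 - 5*(-1)) + J) = 83*((6 - 5*(-1)) + 20) = 83*((6 + 5) + 20) = 83*(11 + 20) = 83*31 = 2573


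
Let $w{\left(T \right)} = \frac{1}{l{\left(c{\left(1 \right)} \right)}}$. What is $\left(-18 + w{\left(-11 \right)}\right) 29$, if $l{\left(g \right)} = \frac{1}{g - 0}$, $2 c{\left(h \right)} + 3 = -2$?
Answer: $- \frac{1189}{2} \approx -594.5$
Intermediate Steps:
$c{\left(h \right)} = - \frac{5}{2}$ ($c{\left(h \right)} = - \frac{3}{2} + \frac{1}{2} \left(-2\right) = - \frac{3}{2} - 1 = - \frac{5}{2}$)
$l{\left(g \right)} = \frac{1}{g}$ ($l{\left(g \right)} = \frac{1}{g + \left(-3 + 3\right)} = \frac{1}{g + 0} = \frac{1}{g}$)
$w{\left(T \right)} = - \frac{5}{2}$ ($w{\left(T \right)} = \frac{1}{\frac{1}{- \frac{5}{2}}} = \frac{1}{- \frac{2}{5}} = - \frac{5}{2}$)
$\left(-18 + w{\left(-11 \right)}\right) 29 = \left(-18 - \frac{5}{2}\right) 29 = \left(- \frac{41}{2}\right) 29 = - \frac{1189}{2}$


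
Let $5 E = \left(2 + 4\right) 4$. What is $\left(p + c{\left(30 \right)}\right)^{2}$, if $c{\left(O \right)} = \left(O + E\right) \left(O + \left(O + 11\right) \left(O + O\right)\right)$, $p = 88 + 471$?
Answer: $7605758521$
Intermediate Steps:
$E = \frac{24}{5}$ ($E = \frac{\left(2 + 4\right) 4}{5} = \frac{6 \cdot 4}{5} = \frac{1}{5} \cdot 24 = \frac{24}{5} \approx 4.8$)
$p = 559$
$c{\left(O \right)} = \left(\frac{24}{5} + O\right) \left(O + 2 O \left(11 + O\right)\right)$ ($c{\left(O \right)} = \left(O + \frac{24}{5}\right) \left(O + \left(O + 11\right) \left(O + O\right)\right) = \left(\frac{24}{5} + O\right) \left(O + \left(11 + O\right) 2 O\right) = \left(\frac{24}{5} + O\right) \left(O + 2 O \left(11 + O\right)\right)$)
$\left(p + c{\left(30 \right)}\right)^{2} = \left(559 + \frac{1}{5} \cdot 30 \left(552 + 10 \cdot 30^{2} + 163 \cdot 30\right)\right)^{2} = \left(559 + \frac{1}{5} \cdot 30 \left(552 + 10 \cdot 900 + 4890\right)\right)^{2} = \left(559 + \frac{1}{5} \cdot 30 \left(552 + 9000 + 4890\right)\right)^{2} = \left(559 + \frac{1}{5} \cdot 30 \cdot 14442\right)^{2} = \left(559 + 86652\right)^{2} = 87211^{2} = 7605758521$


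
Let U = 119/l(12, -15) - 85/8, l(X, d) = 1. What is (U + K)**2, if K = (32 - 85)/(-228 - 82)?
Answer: 18116352409/1537600 ≈ 11782.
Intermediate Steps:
K = 53/310 (K = -53/(-310) = -53*(-1/310) = 53/310 ≈ 0.17097)
U = 867/8 (U = 119/1 - 85/8 = 119*1 - 85*1/8 = 119 - 85/8 = 867/8 ≈ 108.38)
(U + K)**2 = (867/8 + 53/310)**2 = (134597/1240)**2 = 18116352409/1537600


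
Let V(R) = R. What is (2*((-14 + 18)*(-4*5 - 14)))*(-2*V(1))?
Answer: 544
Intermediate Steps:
(2*((-14 + 18)*(-4*5 - 14)))*(-2*V(1)) = (2*((-14 + 18)*(-4*5 - 14)))*(-2*1) = (2*(4*(-20 - 14)))*(-2) = (2*(4*(-34)))*(-2) = (2*(-136))*(-2) = -272*(-2) = 544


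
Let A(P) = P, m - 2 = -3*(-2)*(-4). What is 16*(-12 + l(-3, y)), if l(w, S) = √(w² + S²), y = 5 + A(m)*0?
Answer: -192 + 16*√34 ≈ -98.705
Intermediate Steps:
m = -22 (m = 2 - 3*(-2)*(-4) = 2 + 6*(-4) = 2 - 24 = -22)
y = 5 (y = 5 - 22*0 = 5 + 0 = 5)
l(w, S) = √(S² + w²)
16*(-12 + l(-3, y)) = 16*(-12 + √(5² + (-3)²)) = 16*(-12 + √(25 + 9)) = 16*(-12 + √34) = -192 + 16*√34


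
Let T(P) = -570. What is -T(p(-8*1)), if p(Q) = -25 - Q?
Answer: 570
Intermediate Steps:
-T(p(-8*1)) = -1*(-570) = 570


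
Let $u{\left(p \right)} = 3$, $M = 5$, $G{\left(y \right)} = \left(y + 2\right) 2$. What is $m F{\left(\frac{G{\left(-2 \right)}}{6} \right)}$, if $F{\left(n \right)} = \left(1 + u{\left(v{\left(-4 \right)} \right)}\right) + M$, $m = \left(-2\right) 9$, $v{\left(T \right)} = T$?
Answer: $-162$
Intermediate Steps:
$G{\left(y \right)} = 4 + 2 y$ ($G{\left(y \right)} = \left(2 + y\right) 2 = 4 + 2 y$)
$m = -18$
$F{\left(n \right)} = 9$ ($F{\left(n \right)} = \left(1 + 3\right) + 5 = 4 + 5 = 9$)
$m F{\left(\frac{G{\left(-2 \right)}}{6} \right)} = \left(-18\right) 9 = -162$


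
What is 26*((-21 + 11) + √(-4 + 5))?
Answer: -234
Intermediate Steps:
26*((-21 + 11) + √(-4 + 5)) = 26*(-10 + √1) = 26*(-10 + 1) = 26*(-9) = -234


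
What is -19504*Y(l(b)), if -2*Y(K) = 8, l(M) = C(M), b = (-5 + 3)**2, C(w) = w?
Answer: 78016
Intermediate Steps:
b = 4 (b = (-2)**2 = 4)
l(M) = M
Y(K) = -4 (Y(K) = -1/2*8 = -4)
-19504*Y(l(b)) = -19504*(-4) = 78016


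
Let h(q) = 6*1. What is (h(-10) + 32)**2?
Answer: 1444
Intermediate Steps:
h(q) = 6
(h(-10) + 32)**2 = (6 + 32)**2 = 38**2 = 1444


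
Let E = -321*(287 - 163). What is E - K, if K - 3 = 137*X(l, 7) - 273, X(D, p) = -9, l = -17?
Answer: -38301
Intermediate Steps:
E = -39804 (E = -321*124 = -39804)
K = -1503 (K = 3 + (137*(-9) - 273) = 3 + (-1233 - 273) = 3 - 1506 = -1503)
E - K = -39804 - 1*(-1503) = -39804 + 1503 = -38301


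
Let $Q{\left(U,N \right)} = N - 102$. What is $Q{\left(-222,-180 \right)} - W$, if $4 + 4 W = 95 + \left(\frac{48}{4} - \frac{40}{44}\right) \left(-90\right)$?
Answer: $- \frac{2429}{44} \approx -55.205$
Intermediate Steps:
$Q{\left(U,N \right)} = -102 + N$
$W = - \frac{9979}{44}$ ($W = -1 + \frac{95 + \left(\frac{48}{4} - \frac{40}{44}\right) \left(-90\right)}{4} = -1 + \frac{95 + \left(48 \cdot \frac{1}{4} - \frac{10}{11}\right) \left(-90\right)}{4} = -1 + \frac{95 + \left(12 - \frac{10}{11}\right) \left(-90\right)}{4} = -1 + \frac{95 + \frac{122}{11} \left(-90\right)}{4} = -1 + \frac{95 - \frac{10980}{11}}{4} = -1 + \frac{1}{4} \left(- \frac{9935}{11}\right) = -1 - \frac{9935}{44} = - \frac{9979}{44} \approx -226.8$)
$Q{\left(-222,-180 \right)} - W = \left(-102 - 180\right) - - \frac{9979}{44} = -282 + \frac{9979}{44} = - \frac{2429}{44}$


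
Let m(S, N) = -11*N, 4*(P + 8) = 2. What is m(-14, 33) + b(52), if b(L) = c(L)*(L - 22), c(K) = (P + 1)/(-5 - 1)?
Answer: -661/2 ≈ -330.50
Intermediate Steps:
P = -15/2 (P = -8 + (¼)*2 = -8 + ½ = -15/2 ≈ -7.5000)
c(K) = 13/12 (c(K) = (-15/2 + 1)/(-5 - 1) = -13/2/(-6) = -13/2*(-⅙) = 13/12)
b(L) = -143/6 + 13*L/12 (b(L) = 13*(L - 22)/12 = 13*(-22 + L)/12 = -143/6 + 13*L/12)
m(-14, 33) + b(52) = -11*33 + (-143/6 + (13/12)*52) = -363 + (-143/6 + 169/3) = -363 + 65/2 = -661/2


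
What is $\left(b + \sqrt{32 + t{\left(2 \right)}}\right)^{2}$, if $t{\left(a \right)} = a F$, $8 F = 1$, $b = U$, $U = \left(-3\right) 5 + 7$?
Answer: $\frac{\left(16 - \sqrt{129}\right)^{2}}{4} \approx 5.3875$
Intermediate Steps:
$U = -8$ ($U = -15 + 7 = -8$)
$b = -8$
$F = \frac{1}{8}$ ($F = \frac{1}{8} \cdot 1 = \frac{1}{8} \approx 0.125$)
$t{\left(a \right)} = \frac{a}{8}$ ($t{\left(a \right)} = a \frac{1}{8} = \frac{a}{8}$)
$\left(b + \sqrt{32 + t{\left(2 \right)}}\right)^{2} = \left(-8 + \sqrt{32 + \frac{1}{8} \cdot 2}\right)^{2} = \left(-8 + \sqrt{32 + \frac{1}{4}}\right)^{2} = \left(-8 + \sqrt{\frac{129}{4}}\right)^{2} = \left(-8 + \frac{\sqrt{129}}{2}\right)^{2}$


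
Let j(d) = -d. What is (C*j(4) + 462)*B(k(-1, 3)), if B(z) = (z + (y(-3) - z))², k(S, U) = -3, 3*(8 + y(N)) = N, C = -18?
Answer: 43254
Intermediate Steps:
y(N) = -8 + N/3
B(z) = 81 (B(z) = (z + ((-8 + (⅓)*(-3)) - z))² = (z + ((-8 - 1) - z))² = (z + (-9 - z))² = (-9)² = 81)
(C*j(4) + 462)*B(k(-1, 3)) = (-(-18)*4 + 462)*81 = (-18*(-4) + 462)*81 = (72 + 462)*81 = 534*81 = 43254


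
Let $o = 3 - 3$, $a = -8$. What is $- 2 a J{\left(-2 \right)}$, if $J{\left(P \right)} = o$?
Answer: $0$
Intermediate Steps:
$o = 0$ ($o = 3 - 3 = 0$)
$J{\left(P \right)} = 0$
$- 2 a J{\left(-2 \right)} = \left(-2\right) \left(-8\right) 0 = 16 \cdot 0 = 0$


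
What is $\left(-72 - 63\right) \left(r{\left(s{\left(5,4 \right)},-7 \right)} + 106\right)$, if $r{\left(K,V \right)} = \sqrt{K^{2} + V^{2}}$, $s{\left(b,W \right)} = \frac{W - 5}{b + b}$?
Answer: $-14310 - \frac{351 \sqrt{29}}{2} \approx -15255.0$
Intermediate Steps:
$s{\left(b,W \right)} = \frac{-5 + W}{2 b}$
$\left(-72 - 63\right) \left(r{\left(s{\left(5,4 \right)},-7 \right)} + 106\right) = \left(-72 - 63\right) \left(\sqrt{\left(\frac{-5 + 4}{2 \cdot 5}\right)^{2} + \left(-7\right)^{2}} + 106\right) = \left(-72 - 63\right) \left(\sqrt{\left(\frac{1}{2} \cdot \frac{1}{5} \left(-1\right)\right)^{2} + 49} + 106\right) = - 135 \left(\sqrt{\left(- \frac{1}{10}\right)^{2} + 49} + 106\right) = - 135 \left(\sqrt{\frac{1}{100} + 49} + 106\right) = - 135 \left(\sqrt{\frac{4901}{100}} + 106\right) = - 135 \left(\frac{13 \sqrt{29}}{10} + 106\right) = - 135 \left(106 + \frac{13 \sqrt{29}}{10}\right) = -14310 - \frac{351 \sqrt{29}}{2}$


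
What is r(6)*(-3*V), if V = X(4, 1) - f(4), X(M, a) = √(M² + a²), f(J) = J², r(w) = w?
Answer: 288 - 18*√17 ≈ 213.78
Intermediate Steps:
V = -16 + √17 (V = √(4² + 1²) - 1*4² = √(16 + 1) - 1*16 = √17 - 16 = -16 + √17 ≈ -11.877)
r(6)*(-3*V) = 6*(-3*(-16 + √17)) = 6*(48 - 3*√17) = 288 - 18*√17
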